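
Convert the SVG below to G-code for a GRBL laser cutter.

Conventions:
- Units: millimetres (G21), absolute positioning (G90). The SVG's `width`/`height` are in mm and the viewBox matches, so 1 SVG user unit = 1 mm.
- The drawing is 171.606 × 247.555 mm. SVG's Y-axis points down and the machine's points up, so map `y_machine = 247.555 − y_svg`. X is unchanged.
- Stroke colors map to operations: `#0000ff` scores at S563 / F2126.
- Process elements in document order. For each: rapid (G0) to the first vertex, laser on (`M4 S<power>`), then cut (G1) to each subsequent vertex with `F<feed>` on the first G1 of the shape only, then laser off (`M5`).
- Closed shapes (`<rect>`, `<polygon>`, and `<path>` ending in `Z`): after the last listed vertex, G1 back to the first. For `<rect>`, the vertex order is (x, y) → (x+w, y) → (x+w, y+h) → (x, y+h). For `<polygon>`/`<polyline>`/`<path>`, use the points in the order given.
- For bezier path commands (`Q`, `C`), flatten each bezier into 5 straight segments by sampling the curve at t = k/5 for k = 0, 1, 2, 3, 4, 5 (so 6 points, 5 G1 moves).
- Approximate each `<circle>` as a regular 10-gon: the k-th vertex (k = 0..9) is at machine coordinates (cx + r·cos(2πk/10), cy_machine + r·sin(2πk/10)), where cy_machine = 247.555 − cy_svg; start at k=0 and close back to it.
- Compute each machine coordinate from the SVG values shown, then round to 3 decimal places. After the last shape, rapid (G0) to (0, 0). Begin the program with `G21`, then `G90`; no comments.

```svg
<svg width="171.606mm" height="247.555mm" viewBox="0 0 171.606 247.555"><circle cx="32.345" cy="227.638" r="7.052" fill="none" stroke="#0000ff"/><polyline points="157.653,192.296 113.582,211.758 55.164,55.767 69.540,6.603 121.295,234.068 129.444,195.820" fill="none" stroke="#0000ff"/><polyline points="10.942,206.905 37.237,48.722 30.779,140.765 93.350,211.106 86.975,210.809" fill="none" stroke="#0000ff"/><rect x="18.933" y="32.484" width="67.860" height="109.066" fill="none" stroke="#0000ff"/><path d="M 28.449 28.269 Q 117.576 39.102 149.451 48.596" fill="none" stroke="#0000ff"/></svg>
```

Since the viewBox matches the mm dimensions, user units are millimetres directly. The only transform is the Y-flip y_m = 247.555 − y_svg.

Shape 1 is a circle drawn with `<circle>`. Its stroke #0000ff means score at S563, F2126. After flipping Y the toolpath is (39.397,19.917) → (38.050,24.062) → (34.524,26.624) → (30.166,26.624) → (26.640,24.062) → (25.293,19.917) → (26.640,15.772) → (30.166,13.210) → (34.524,13.210) → (38.050,15.772) → (39.397,19.917), returning to the start.

Shape 2 is a open polyline drawn with `<polyline>`. Its stroke #0000ff means score at S563, F2126. After flipping Y the toolpath is (157.653,55.259) → (113.582,35.797) → (55.164,191.788) → (69.540,240.952) → (121.295,13.487) → (129.444,51.735).

Shape 3 is a open polyline drawn with `<polyline>`. Its stroke #0000ff means score at S563, F2126. After flipping Y the toolpath is (10.942,40.650) → (37.237,198.833) → (30.779,106.790) → (93.350,36.449) → (86.975,36.746).

Shape 4 is a rectangle drawn with `<rect>`. Its stroke #0000ff means score at S563, F2126. After flipping Y the toolpath is (18.933,215.071) → (86.793,215.071) → (86.793,106.005) → (18.933,106.005) → (18.933,215.071), returning to the start.

Shape 5 is a quadratic bezier drawn with `<path>`. Its stroke #0000ff means score at S563, F2126. After flipping Y the toolpath is (28.449,219.286) → (61.810,215.006) → (90.590,210.834) → (114.791,206.768) → (134.411,202.810) → (149.451,198.959).

G21
G90
G0 X39.397 Y19.917
M4 S563
G1 X38.050 Y24.062 F2126
G1 X34.524 Y26.624
G1 X30.166 Y26.624
G1 X26.640 Y24.062
G1 X25.293 Y19.917
G1 X26.640 Y15.772
G1 X30.166 Y13.210
G1 X34.524 Y13.210
G1 X38.050 Y15.772
G1 X39.397 Y19.917
M5
G0 X157.653 Y55.259
M4 S563
G1 X113.582 Y35.797 F2126
G1 X55.164 Y191.788
G1 X69.540 Y240.952
G1 X121.295 Y13.487
G1 X129.444 Y51.735
M5
G0 X10.942 Y40.650
M4 S563
G1 X37.237 Y198.833 F2126
G1 X30.779 Y106.790
G1 X93.350 Y36.449
G1 X86.975 Y36.746
M5
G0 X18.933 Y215.071
M4 S563
G1 X86.793 Y215.071 F2126
G1 X86.793 Y106.005
G1 X18.933 Y106.005
G1 X18.933 Y215.071
M5
G0 X28.449 Y219.286
M4 S563
G1 X61.810 Y215.006 F2126
G1 X90.590 Y210.834
G1 X114.791 Y206.768
G1 X134.411 Y202.810
G1 X149.451 Y198.959
M5
G0 X0.000 Y0.000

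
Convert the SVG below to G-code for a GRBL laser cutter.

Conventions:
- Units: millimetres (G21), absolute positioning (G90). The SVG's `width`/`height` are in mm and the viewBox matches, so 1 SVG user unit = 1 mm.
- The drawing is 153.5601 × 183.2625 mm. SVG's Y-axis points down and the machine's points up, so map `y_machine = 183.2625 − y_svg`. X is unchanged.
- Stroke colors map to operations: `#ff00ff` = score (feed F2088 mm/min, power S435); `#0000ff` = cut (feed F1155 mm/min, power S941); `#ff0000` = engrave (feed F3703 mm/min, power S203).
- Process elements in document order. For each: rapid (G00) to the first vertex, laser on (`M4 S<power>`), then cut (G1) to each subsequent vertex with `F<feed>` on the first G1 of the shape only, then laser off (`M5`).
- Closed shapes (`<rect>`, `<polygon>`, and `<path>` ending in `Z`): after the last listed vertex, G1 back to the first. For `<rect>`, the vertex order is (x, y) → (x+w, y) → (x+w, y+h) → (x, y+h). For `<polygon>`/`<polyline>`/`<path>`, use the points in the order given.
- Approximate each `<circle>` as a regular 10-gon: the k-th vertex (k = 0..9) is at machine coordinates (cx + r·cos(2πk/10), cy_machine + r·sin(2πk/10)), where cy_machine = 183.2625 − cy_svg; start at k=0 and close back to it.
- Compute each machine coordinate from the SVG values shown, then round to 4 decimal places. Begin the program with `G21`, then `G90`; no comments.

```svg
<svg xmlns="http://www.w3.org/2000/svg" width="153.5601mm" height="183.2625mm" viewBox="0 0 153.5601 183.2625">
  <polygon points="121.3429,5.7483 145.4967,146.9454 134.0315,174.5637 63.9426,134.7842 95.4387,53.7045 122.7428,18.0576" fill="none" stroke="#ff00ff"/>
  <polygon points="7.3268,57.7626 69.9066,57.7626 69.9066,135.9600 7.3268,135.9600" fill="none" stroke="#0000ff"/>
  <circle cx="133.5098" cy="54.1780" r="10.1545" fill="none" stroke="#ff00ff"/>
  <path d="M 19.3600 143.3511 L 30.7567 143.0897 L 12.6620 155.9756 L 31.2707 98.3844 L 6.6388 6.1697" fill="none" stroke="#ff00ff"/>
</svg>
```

viewBox `0 0 153.5601 183.2625` with mm width/height → 1 unit = 1 mm. Flip: y_m = 183.2625 − y_svg.

**Shape 1** — `<polygon>` closed polygon, stroke `#ff00ff` → score (S435, F2088). Machine vertices: (121.3429,177.5142) → (145.4967,36.3171) → (134.0315,8.6988) → (63.9426,48.4783) → (95.4387,129.5580) → (122.7428,165.2049) → (121.3429,177.5142). Closed: final G1 returns to the first vertex.

**Shape 2** — `<polygon>` rectangle, stroke `#0000ff` → cut (S941, F1155). Machine vertices: (7.3268,125.4999) → (69.9066,125.4999) → (69.9066,47.3025) → (7.3268,47.3025) → (7.3268,125.4999). Closed: final G1 returns to the first vertex.

**Shape 3** — `<circle>` circle, stroke `#ff00ff` → score (S435, F2088). Machine vertices: (143.6643,129.0845) → (141.7250,135.0532) → (136.6477,138.7420) → (130.3719,138.7420) → (125.2946,135.0532) → (123.3553,129.0845) → (125.2946,123.1158) → (130.3719,119.4270) → (136.6477,119.4270) → (141.7250,123.1158) → (143.6643,129.0845). Closed: final G1 returns to the first vertex.

**Shape 4** — `<path>` open polyline, stroke `#ff00ff` → score (S435, F2088). Machine vertices: (19.3600,39.9114) → (30.7567,40.1728) → (12.6620,27.2869) → (31.2707,84.8781) → (6.6388,177.0928). Open path.

G21
G90
G00 X121.3429 Y177.5142
M4 S435
G1 X145.4967 Y36.3171 F2088
G1 X134.0315 Y8.6988
G1 X63.9426 Y48.4783
G1 X95.4387 Y129.5580
G1 X122.7428 Y165.2049
G1 X121.3429 Y177.5142
M5
G00 X7.3268 Y125.4999
M4 S941
G1 X69.9066 Y125.4999 F1155
G1 X69.9066 Y47.3025
G1 X7.3268 Y47.3025
G1 X7.3268 Y125.4999
M5
G00 X143.6643 Y129.0845
M4 S435
G1 X141.7250 Y135.0532 F2088
G1 X136.6477 Y138.7420
G1 X130.3719 Y138.7420
G1 X125.2946 Y135.0532
G1 X123.3553 Y129.0845
G1 X125.2946 Y123.1158
G1 X130.3719 Y119.4270
G1 X136.6477 Y119.4270
G1 X141.7250 Y123.1158
G1 X143.6643 Y129.0845
M5
G00 X19.3600 Y39.9114
M4 S435
G1 X30.7567 Y40.1728 F2088
G1 X12.6620 Y27.2869
G1 X31.2707 Y84.8781
G1 X6.6388 Y177.0928
M5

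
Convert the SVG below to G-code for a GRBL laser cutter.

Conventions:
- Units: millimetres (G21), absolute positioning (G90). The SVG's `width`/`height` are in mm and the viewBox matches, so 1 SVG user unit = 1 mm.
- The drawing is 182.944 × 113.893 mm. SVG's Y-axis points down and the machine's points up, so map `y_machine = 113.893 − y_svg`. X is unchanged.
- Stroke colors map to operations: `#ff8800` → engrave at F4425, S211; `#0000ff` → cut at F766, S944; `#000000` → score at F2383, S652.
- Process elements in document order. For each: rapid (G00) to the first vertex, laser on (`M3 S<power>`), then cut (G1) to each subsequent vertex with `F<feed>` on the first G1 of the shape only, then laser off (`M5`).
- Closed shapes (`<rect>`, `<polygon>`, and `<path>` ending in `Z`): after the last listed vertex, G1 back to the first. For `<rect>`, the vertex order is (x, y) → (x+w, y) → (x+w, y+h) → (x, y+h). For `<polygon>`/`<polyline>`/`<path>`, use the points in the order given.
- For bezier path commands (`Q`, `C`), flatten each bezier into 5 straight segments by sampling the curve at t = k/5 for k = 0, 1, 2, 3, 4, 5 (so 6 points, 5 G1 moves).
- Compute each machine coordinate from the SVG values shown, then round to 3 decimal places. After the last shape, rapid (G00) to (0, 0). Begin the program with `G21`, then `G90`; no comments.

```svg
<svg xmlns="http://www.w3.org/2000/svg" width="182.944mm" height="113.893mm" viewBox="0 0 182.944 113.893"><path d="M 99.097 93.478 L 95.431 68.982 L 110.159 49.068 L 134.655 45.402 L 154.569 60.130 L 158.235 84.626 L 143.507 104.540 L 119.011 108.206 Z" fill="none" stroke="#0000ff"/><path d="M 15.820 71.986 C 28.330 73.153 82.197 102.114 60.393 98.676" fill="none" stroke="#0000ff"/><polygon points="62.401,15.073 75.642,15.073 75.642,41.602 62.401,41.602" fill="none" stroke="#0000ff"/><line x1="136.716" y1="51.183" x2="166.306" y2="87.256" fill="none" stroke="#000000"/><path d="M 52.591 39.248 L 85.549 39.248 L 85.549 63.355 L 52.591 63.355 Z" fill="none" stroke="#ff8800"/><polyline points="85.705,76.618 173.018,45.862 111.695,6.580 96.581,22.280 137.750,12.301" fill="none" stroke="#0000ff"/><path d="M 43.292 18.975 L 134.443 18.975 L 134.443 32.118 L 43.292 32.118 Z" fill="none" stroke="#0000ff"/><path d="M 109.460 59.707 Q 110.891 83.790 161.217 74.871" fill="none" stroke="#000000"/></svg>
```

viewBox `0 0 182.944 113.893` with mm width/height → 1 unit = 1 mm. Flip: y_m = 113.893 − y_svg.

**Shape 1** — `<path>` regular polygon, stroke `#0000ff` → cut (S944, F766). Machine vertices: (99.097,20.415) → (95.431,44.911) → (110.159,64.825) → (134.655,68.491) → (154.569,53.763) → (158.235,29.267) → (143.507,9.353) → (119.011,5.687) → (99.097,20.415). Closed: final G1 returns to the first vertex.

**Shape 2** — `<path>` cubic bezier, stroke `#0000ff` → cut (S944, F766). Control points (SVG): P0=(15.820,71.986), P1=(28.330,73.153), P2=(82.197,102.114), P3=(60.393,98.676); sampled at t=k/5. Machine vertices: (15.820,41.907) → (27.353,38.353) → (43.194,31.018) → (57.726,22.791) → (65.331,16.561) → (60.393,15.217). Open path.

**Shape 3** — `<polygon>` rectangle, stroke `#0000ff` → cut (S944, F766). Machine vertices: (62.401,98.820) → (75.642,98.820) → (75.642,72.291) → (62.401,72.291) → (62.401,98.820). Closed: final G1 returns to the first vertex.

**Shape 4** — `<line>` line segment, stroke `#000000` → score (S652, F2383). Machine vertices: (136.716,62.710) → (166.306,26.637). Open path.

**Shape 5** — `<path>` rectangle, stroke `#ff8800` → engrave (S211, F4425). Machine vertices: (52.591,74.645) → (85.549,74.645) → (85.549,50.538) → (52.591,50.538) → (52.591,74.645). Closed: final G1 returns to the first vertex.

**Shape 6** — `<polyline>` open polyline, stroke `#0000ff` → cut (S944, F766). Machine vertices: (85.705,37.275) → (173.018,68.031) → (111.695,107.313) → (96.581,91.613) → (137.750,101.592). Open path.

**Shape 7** — `<path>` rectangle, stroke `#0000ff` → cut (S944, F766). Machine vertices: (43.292,94.918) → (134.443,94.918) → (134.443,81.775) → (43.292,81.775) → (43.292,94.918). Closed: final G1 returns to the first vertex.

**Shape 8** — `<path>` quadratic bezier, stroke `#000000` → score (S652, F2383). Control points (SVG): P0=(109.460,59.707), P1=(110.891,83.790), P2=(161.217,74.871); sampled at t=k/5. Machine vertices: (109.460,54.186) → (111.988,45.873) → (118.428,40.200) → (128.779,37.167) → (143.042,36.774) → (161.217,39.022). Open path.

G21
G90
G00 X99.097 Y20.415
M3 S944
G1 X95.431 Y44.911 F766
G1 X110.159 Y64.825
G1 X134.655 Y68.491
G1 X154.569 Y53.763
G1 X158.235 Y29.267
G1 X143.507 Y9.353
G1 X119.011 Y5.687
G1 X99.097 Y20.415
M5
G00 X15.820 Y41.907
M3 S944
G1 X27.353 Y38.353 F766
G1 X43.194 Y31.018
G1 X57.726 Y22.791
G1 X65.331 Y16.561
G1 X60.393 Y15.217
M5
G00 X62.401 Y98.820
M3 S944
G1 X75.642 Y98.820 F766
G1 X75.642 Y72.291
G1 X62.401 Y72.291
G1 X62.401 Y98.820
M5
G00 X136.716 Y62.710
M3 S652
G1 X166.306 Y26.637 F2383
M5
G00 X52.591 Y74.645
M3 S211
G1 X85.549 Y74.645 F4425
G1 X85.549 Y50.538
G1 X52.591 Y50.538
G1 X52.591 Y74.645
M5
G00 X85.705 Y37.275
M3 S944
G1 X173.018 Y68.031 F766
G1 X111.695 Y107.313
G1 X96.581 Y91.613
G1 X137.750 Y101.592
M5
G00 X43.292 Y94.918
M3 S944
G1 X134.443 Y94.918 F766
G1 X134.443 Y81.775
G1 X43.292 Y81.775
G1 X43.292 Y94.918
M5
G00 X109.460 Y54.186
M3 S652
G1 X111.988 Y45.873 F2383
G1 X118.428 Y40.200
G1 X128.779 Y37.167
G1 X143.042 Y36.774
G1 X161.217 Y39.022
M5
G00 X0.000 Y0.000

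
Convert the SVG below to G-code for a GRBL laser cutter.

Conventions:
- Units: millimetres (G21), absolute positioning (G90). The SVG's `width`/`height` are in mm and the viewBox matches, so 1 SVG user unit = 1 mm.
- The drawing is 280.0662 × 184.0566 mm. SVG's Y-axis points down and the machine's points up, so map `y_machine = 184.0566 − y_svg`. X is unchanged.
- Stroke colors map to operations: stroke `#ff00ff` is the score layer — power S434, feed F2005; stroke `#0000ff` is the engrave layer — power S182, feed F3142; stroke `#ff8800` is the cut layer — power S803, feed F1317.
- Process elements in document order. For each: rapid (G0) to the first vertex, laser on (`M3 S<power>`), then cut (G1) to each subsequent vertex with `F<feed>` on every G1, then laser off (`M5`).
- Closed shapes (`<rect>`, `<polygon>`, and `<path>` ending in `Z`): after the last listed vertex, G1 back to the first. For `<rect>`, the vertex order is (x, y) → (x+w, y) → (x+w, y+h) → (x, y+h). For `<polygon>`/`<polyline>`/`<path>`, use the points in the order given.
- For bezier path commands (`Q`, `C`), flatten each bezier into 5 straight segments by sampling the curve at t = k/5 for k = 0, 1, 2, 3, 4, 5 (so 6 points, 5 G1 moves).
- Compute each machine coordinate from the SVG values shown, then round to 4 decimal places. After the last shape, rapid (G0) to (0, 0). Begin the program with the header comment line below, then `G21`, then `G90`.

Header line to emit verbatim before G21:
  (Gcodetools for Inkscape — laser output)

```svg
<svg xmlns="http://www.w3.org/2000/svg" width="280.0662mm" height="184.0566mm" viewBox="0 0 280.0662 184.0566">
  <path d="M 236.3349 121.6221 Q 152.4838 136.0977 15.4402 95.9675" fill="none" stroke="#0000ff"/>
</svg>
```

Since the viewBox matches the mm dimensions, user units are millimetres directly. The only transform is the Y-flip y_m = 184.0566 − y_svg.

Shape 1 is a quadratic bezier drawn with `<path>`. Its stroke #0000ff means engrave at S182, F3142. After flipping Y the toolpath is (236.3349,62.4345) → (200.6668,58.8285) → (160.7432,59.5909) → (116.5643,64.7219) → (68.1299,74.2213) → (15.4402,88.0891).

(Gcodetools for Inkscape — laser output)
G21
G90
G0 X236.3349 Y62.4345
M3 S182
G1 X200.6668 Y58.8285 F3142
G1 X160.7432 Y59.5909 F3142
G1 X116.5643 Y64.7219 F3142
G1 X68.1299 Y74.2213 F3142
G1 X15.4402 Y88.0891 F3142
M5
G0 X0.0000 Y0.0000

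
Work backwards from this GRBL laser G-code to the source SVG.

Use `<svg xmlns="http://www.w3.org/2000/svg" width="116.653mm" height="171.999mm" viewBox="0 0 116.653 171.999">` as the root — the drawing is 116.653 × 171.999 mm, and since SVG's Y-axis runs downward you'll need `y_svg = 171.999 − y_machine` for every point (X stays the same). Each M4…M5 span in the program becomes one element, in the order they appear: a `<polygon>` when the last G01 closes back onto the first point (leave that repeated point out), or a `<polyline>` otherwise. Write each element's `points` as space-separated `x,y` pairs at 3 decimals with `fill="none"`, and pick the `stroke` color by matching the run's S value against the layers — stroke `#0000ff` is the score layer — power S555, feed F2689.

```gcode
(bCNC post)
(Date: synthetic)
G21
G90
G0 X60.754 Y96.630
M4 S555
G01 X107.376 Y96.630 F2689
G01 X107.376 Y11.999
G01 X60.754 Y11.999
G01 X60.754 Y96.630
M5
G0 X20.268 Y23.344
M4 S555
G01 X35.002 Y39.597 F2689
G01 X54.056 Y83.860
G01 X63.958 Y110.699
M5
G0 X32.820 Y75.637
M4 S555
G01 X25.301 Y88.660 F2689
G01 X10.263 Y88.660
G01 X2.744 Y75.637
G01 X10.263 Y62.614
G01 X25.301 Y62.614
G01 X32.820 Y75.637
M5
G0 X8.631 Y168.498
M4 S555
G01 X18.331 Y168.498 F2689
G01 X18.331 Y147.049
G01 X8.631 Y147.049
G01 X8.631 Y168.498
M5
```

Machine Y-up, SVG Y-down with viewBox height 171.999, so y_svg = 171.999 − y_machine; X carries over. Every run uses S555, so all elements get stroke `#0000ff` (score).

Run 1: The run returns to its start, so emit a `<polygon>` with points (Y-flipped): 60.754,75.369 107.376,75.369 107.376,160.000 60.754,160.000.

Run 2: The run is open, so emit a `<polyline>` with points (Y-flipped): 20.268,148.655 35.002,132.402 54.056,88.139 63.958,61.300.

Run 3: The run returns to its start, so emit a `<polygon>` with points (Y-flipped): 32.820,96.362 25.301,83.339 10.263,83.339 2.744,96.362 10.263,109.385 25.301,109.385.

Run 4: The run returns to its start, so emit a `<polygon>` with points (Y-flipped): 8.631,3.501 18.331,3.501 18.331,24.950 8.631,24.950.

<svg xmlns="http://www.w3.org/2000/svg" width="116.653mm" height="171.999mm" viewBox="0 0 116.653 171.999">
  <polygon points="60.754,75.369 107.376,75.369 107.376,160.000 60.754,160.000" fill="none" stroke="#0000ff"/>
  <polyline points="20.268,148.655 35.002,132.402 54.056,88.139 63.958,61.300" fill="none" stroke="#0000ff"/>
  <polygon points="32.820,96.362 25.301,83.339 10.263,83.339 2.744,96.362 10.263,109.385 25.301,109.385" fill="none" stroke="#0000ff"/>
  <polygon points="8.631,3.501 18.331,3.501 18.331,24.950 8.631,24.950" fill="none" stroke="#0000ff"/>
</svg>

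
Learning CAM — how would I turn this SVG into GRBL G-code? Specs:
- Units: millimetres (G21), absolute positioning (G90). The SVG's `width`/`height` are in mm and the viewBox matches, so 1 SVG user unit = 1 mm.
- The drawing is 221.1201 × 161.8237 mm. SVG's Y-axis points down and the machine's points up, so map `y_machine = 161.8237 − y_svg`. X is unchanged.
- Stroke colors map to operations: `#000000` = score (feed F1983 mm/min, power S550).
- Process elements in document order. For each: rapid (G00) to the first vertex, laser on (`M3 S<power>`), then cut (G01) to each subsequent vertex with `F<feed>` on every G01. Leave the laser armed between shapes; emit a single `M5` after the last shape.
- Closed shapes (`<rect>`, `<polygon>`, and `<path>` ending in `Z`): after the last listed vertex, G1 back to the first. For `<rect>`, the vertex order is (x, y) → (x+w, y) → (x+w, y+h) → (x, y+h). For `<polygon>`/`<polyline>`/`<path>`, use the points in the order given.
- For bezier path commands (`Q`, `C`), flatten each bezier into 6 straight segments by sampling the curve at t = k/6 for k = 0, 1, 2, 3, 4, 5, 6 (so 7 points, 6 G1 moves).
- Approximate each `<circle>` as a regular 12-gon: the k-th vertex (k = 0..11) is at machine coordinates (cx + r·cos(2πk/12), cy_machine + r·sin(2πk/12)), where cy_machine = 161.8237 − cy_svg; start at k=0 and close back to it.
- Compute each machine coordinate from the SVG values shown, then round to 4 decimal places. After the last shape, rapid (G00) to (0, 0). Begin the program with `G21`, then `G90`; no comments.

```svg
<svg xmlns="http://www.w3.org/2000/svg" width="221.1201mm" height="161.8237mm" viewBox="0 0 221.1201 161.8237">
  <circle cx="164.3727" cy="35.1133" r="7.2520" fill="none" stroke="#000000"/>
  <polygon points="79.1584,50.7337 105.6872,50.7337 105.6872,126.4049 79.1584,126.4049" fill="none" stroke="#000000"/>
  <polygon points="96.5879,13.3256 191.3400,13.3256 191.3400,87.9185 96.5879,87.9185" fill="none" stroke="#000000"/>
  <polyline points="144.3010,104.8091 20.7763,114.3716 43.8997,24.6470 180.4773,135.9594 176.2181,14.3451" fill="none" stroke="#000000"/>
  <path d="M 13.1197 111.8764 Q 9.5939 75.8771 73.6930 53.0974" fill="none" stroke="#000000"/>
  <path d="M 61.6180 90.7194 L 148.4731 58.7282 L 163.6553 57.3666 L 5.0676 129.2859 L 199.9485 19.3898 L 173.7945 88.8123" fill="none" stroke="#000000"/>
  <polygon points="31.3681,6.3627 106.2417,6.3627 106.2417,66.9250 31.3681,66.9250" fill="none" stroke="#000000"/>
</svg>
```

G21
G90
G00 X171.6247 Y126.7104
M3 S550
G01 X170.6531 Y130.3364 F1983
G01 X167.9987 Y132.9908 F1983
G01 X164.3727 Y133.9624 F1983
G01 X160.7467 Y132.9908 F1983
G01 X158.0923 Y130.3364 F1983
G01 X157.1207 Y126.7104 F1983
G01 X158.0923 Y123.0844 F1983
G01 X160.7467 Y120.4300 F1983
G01 X164.3727 Y119.4584 F1983
G01 X167.9987 Y120.4300 F1983
G01 X170.6531 Y123.0844 F1983
G01 X171.6247 Y126.7104 F1983
G00 X79.1584 Y111.0900
M3 S550
G01 X105.6872 Y111.0900 F1983
G01 X105.6872 Y35.4188 F1983
G01 X79.1584 Y35.4188 F1983
G01 X79.1584 Y111.0900 F1983
G00 X96.5879 Y148.4981
M3 S550
G01 X191.3400 Y148.4981 F1983
G01 X191.3400 Y73.9052 F1983
G01 X96.5879 Y73.9052 F1983
G01 X96.5879 Y148.4981 F1983
G00 X144.3010 Y57.0146
M3 S550
G01 X20.7763 Y47.4521 F1983
G01 X43.8997 Y137.1767 F1983
G01 X180.4773 Y25.8643 F1983
G01 X176.2181 Y147.4786 F1983
G00 X13.1197 Y49.9473
M3 S550
G01 X13.8229 Y61.5799 F1983
G01 X18.2830 Y72.4780 F1983
G01 X26.5001 Y82.6417 F1983
G01 X38.4741 Y92.0710 F1983
G01 X54.2051 Y100.7659 F1983
G01 X73.6930 Y108.7263 F1983
G00 X61.6180 Y71.1043
M3 S550
G01 X148.4731 Y103.0955 F1983
G01 X163.6553 Y104.4571 F1983
G01 X5.0676 Y32.5378 F1983
G01 X199.9485 Y142.4339 F1983
G01 X173.7945 Y73.0114 F1983
G00 X31.3681 Y155.4610
M3 S550
G01 X106.2417 Y155.4610 F1983
G01 X106.2417 Y94.8987 F1983
G01 X31.3681 Y94.8987 F1983
G01 X31.3681 Y155.4610 F1983
M5
G00 X0.0000 Y0.0000

Since the viewBox matches the mm dimensions, user units are millimetres directly. The only transform is the Y-flip y_m = 161.8237 − y_svg.

Shape 1 is a circle drawn with `<circle>`. Its stroke #000000 means score at S550, F1983. After flipping Y the toolpath is (171.6247,126.7104) → (170.6531,130.3364) → (167.9987,132.9908) → (164.3727,133.9624) → (160.7467,132.9908) → (158.0923,130.3364) → (157.1207,126.7104) → (158.0923,123.0844) → (160.7467,120.4300) → (164.3727,119.4584) → (167.9987,120.4300) → (170.6531,123.0844) → (171.6247,126.7104), returning to the start.

Shape 2 is a rectangle drawn with `<polygon>`. Its stroke #000000 means score at S550, F1983. After flipping Y the toolpath is (79.1584,111.0900) → (105.6872,111.0900) → (105.6872,35.4188) → (79.1584,35.4188) → (79.1584,111.0900), returning to the start.

Shape 3 is a rectangle drawn with `<polygon>`. Its stroke #000000 means score at S550, F1983. After flipping Y the toolpath is (96.5879,148.4981) → (191.3400,148.4981) → (191.3400,73.9052) → (96.5879,73.9052) → (96.5879,148.4981), returning to the start.

Shape 4 is a open polyline drawn with `<polyline>`. Its stroke #000000 means score at S550, F1983. After flipping Y the toolpath is (144.3010,57.0146) → (20.7763,47.4521) → (43.8997,137.1767) → (180.4773,25.8643) → (176.2181,147.4786).

Shape 5 is a quadratic bezier drawn with `<path>`. Its stroke #000000 means score at S550, F1983. After flipping Y the toolpath is (13.1197,49.9473) → (13.8229,61.5799) → (18.2830,72.4780) → (26.5001,82.6417) → (38.4741,92.0710) → (54.2051,100.7659) → (73.6930,108.7263).

Shape 6 is a open polyline drawn with `<path>`. Its stroke #000000 means score at S550, F1983. After flipping Y the toolpath is (61.6180,71.1043) → (148.4731,103.0955) → (163.6553,104.4571) → (5.0676,32.5378) → (199.9485,142.4339) → (173.7945,73.0114).

Shape 7 is a rectangle drawn with `<polygon>`. Its stroke #000000 means score at S550, F1983. After flipping Y the toolpath is (31.3681,155.4610) → (106.2417,155.4610) → (106.2417,94.8987) → (31.3681,94.8987) → (31.3681,155.4610), returning to the start.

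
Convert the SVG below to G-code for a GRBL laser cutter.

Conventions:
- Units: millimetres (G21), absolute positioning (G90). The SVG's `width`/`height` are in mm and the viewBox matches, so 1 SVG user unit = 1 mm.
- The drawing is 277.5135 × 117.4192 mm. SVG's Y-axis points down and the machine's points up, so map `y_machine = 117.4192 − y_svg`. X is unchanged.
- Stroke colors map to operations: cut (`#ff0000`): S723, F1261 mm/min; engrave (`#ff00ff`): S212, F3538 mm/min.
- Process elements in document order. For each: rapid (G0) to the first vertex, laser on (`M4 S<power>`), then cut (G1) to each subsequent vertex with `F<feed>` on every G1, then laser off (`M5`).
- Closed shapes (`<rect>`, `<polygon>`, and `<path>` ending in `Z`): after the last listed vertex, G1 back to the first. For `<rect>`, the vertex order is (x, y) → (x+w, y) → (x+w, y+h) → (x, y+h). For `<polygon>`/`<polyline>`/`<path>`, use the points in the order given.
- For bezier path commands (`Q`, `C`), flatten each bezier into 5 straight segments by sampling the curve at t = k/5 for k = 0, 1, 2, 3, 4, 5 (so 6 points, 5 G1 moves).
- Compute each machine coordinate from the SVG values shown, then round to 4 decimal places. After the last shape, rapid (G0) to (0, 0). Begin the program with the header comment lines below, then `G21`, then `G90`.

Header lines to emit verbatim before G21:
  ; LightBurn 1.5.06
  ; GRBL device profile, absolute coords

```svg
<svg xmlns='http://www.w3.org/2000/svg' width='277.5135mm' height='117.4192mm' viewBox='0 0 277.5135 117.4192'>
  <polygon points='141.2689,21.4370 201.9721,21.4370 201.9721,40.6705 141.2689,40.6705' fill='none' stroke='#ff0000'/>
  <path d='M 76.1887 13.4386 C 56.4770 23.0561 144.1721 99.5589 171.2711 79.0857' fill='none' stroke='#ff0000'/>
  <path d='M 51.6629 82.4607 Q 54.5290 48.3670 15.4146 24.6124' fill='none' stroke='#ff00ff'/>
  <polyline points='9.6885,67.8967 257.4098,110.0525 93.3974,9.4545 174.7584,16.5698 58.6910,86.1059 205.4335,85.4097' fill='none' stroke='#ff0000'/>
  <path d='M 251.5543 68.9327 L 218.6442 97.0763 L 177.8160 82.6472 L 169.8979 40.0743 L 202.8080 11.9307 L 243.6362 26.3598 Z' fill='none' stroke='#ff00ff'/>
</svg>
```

Since the viewBox matches the mm dimensions, user units are millimetres directly. The only transform is the Y-flip y_m = 117.4192 − y_svg.

Shape 1 is a rectangle drawn with `<polygon>`. Its stroke #ff0000 means cut at S723, F1261. After flipping Y the toolpath is (141.2689,95.9822) → (201.9721,95.9822) → (201.9721,76.7487) → (141.2689,76.7487) → (141.2689,95.9822), returning to the start.

Shape 2 is a cubic bezier drawn with `<path>`. Its stroke #ff0000 means cut at S723, F1261. After flipping Y the toolpath is (76.1887,103.9806) → (75.9065,91.4948) → (93.3377,70.8218) → (120.4184,49.8270) → (149.0842,36.3758) → (171.2711,38.3335).

Shape 3 is a quadratic bezier drawn with `<path>`. Its stroke #ff00ff means engrave at S212, F3538. After flipping Y the toolpath is (51.6629,34.9585) → (51.1301,48.1824) → (47.2389,60.5792) → (39.9892,72.1489) → (29.3811,82.8914) → (15.4146,92.8068).

Shape 4 is a open polyline drawn with `<polyline>`. Its stroke #ff0000 means cut at S723, F1261. After flipping Y the toolpath is (9.6885,49.5225) → (257.4098,7.3667) → (93.3974,107.9647) → (174.7584,100.8494) → (58.6910,31.3133) → (205.4335,32.0095).

Shape 5 is a regular polygon drawn with `<path>`. Its stroke #ff00ff means engrave at S212, F3538. After flipping Y the toolpath is (251.5543,48.4865) → (218.6442,20.3429) → (177.8160,34.7720) → (169.8979,77.3449) → (202.8080,105.4885) → (243.6362,91.0594) → (251.5543,48.4865), returning to the start.

; LightBurn 1.5.06
; GRBL device profile, absolute coords
G21
G90
G0 X141.2689 Y95.9822
M4 S723
G1 X201.9721 Y95.9822 F1261
G1 X201.9721 Y76.7487 F1261
G1 X141.2689 Y76.7487 F1261
G1 X141.2689 Y95.9822 F1261
M5
G0 X76.1887 Y103.9806
M4 S723
G1 X75.9065 Y91.4948 F1261
G1 X93.3377 Y70.8218 F1261
G1 X120.4184 Y49.8270 F1261
G1 X149.0842 Y36.3758 F1261
G1 X171.2711 Y38.3335 F1261
M5
G0 X51.6629 Y34.9585
M4 S212
G1 X51.1301 Y48.1824 F3538
G1 X47.2389 Y60.5792 F3538
G1 X39.9892 Y72.1489 F3538
G1 X29.3811 Y82.8914 F3538
G1 X15.4146 Y92.8068 F3538
M5
G0 X9.6885 Y49.5225
M4 S723
G1 X257.4098 Y7.3667 F1261
G1 X93.3974 Y107.9647 F1261
G1 X174.7584 Y100.8494 F1261
G1 X58.6910 Y31.3133 F1261
G1 X205.4335 Y32.0095 F1261
M5
G0 X251.5543 Y48.4865
M4 S212
G1 X218.6442 Y20.3429 F3538
G1 X177.8160 Y34.7720 F3538
G1 X169.8979 Y77.3449 F3538
G1 X202.8080 Y105.4885 F3538
G1 X243.6362 Y91.0594 F3538
G1 X251.5543 Y48.4865 F3538
M5
G0 X0.0000 Y0.0000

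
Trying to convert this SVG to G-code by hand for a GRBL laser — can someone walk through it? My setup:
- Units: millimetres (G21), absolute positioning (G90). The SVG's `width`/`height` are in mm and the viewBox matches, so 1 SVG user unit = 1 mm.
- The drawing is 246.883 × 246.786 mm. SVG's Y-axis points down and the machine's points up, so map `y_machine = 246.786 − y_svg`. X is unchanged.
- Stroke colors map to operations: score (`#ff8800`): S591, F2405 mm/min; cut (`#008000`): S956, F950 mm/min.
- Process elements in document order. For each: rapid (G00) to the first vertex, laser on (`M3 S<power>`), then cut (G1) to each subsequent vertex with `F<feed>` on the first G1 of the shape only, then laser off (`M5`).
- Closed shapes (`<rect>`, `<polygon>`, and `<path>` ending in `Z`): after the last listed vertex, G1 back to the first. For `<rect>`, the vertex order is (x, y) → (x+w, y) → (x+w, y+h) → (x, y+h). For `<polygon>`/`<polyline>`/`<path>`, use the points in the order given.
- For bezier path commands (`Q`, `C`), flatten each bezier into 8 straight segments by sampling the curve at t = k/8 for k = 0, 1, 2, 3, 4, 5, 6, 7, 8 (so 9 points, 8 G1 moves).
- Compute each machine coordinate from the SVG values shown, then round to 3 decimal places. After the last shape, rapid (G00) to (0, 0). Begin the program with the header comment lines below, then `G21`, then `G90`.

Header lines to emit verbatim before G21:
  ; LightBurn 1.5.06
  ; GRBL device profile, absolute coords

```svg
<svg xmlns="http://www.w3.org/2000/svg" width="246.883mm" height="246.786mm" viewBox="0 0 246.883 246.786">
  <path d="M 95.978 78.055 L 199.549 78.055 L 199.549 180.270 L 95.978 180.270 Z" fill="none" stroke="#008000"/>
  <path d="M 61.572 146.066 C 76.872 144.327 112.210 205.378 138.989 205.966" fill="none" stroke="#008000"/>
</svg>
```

viewBox `0 0 246.883 246.786` with mm width/height → 1 unit = 1 mm. Flip: y_m = 246.786 − y_svg.

**Shape 1** — `<path>` rectangle, stroke `#008000` → cut (S956, F950). Machine vertices: (95.978,168.731) → (199.549,168.731) → (199.549,66.516) → (95.978,66.516) → (95.978,168.731). Closed: final G1 returns to the first vertex.

**Shape 2** — `<path>` cubic bezier, stroke `#008000` → cut (S956, F950). Control points (SVG): P0=(61.572,146.066), P1=(76.872,144.327), P2=(112.210,205.378), P3=(138.989,205.966); sampled at t=k/8. Machine vertices: (61.572,100.720) → (68.193,98.670) → (76.357,92.177) → (85.730,82.687) → (95.976,71.643) → (106.760,60.490) → (117.747,50.672) → (128.602,43.634) → (138.989,40.820). Open path.

; LightBurn 1.5.06
; GRBL device profile, absolute coords
G21
G90
G00 X95.978 Y168.731
M3 S956
G1 X199.549 Y168.731 F950
G1 X199.549 Y66.516
G1 X95.978 Y66.516
G1 X95.978 Y168.731
M5
G00 X61.572 Y100.720
M3 S956
G1 X68.193 Y98.670 F950
G1 X76.357 Y92.177
G1 X85.730 Y82.687
G1 X95.976 Y71.643
G1 X106.760 Y60.490
G1 X117.747 Y50.672
G1 X128.602 Y43.634
G1 X138.989 Y40.820
M5
G00 X0.000 Y0.000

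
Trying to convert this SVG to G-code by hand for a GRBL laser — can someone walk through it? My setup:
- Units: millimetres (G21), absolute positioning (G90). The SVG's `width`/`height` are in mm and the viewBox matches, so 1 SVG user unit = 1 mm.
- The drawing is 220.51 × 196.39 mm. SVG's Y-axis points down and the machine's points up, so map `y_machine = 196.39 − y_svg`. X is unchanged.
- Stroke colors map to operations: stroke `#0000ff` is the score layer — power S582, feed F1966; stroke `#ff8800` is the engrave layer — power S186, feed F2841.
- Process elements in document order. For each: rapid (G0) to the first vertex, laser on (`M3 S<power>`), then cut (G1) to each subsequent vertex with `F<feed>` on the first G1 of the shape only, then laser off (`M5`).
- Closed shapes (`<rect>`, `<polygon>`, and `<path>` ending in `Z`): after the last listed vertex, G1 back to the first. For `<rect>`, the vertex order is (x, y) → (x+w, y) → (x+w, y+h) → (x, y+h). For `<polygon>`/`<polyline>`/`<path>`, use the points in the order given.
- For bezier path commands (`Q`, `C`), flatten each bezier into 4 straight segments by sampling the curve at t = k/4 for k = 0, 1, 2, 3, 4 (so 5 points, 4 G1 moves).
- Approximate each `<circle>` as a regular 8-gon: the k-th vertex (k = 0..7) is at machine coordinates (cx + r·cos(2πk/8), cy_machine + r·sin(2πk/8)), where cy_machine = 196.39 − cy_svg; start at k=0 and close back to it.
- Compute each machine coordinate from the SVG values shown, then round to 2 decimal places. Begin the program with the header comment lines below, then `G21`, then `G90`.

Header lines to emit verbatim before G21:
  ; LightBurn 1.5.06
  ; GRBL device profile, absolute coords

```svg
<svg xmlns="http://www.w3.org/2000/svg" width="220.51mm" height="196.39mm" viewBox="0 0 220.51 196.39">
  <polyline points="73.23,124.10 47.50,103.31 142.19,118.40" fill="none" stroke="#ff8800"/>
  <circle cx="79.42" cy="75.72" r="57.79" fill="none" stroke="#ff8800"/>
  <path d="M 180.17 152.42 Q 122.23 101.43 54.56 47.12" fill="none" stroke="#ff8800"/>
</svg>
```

1 u = 1 mm; y_m = 196.39 − y.

[1] `<polyline>` open polyline, #ff8800→engrave S186 F2841: (73.23,72.29) → (47.50,93.08) → (142.19,77.99)

[2] `<circle>` circle, #ff8800→engrave S186 F2841: (137.21,120.67) → (120.28,161.53) → (79.42,178.46) → (38.56,161.53) → (21.63,120.67) → (38.56,79.81) → (79.42,62.88) → (120.28,79.81) → (137.21,120.67) (closed)

[3] `<path>` quadratic bezier, #ff8800→engrave S186 F2841: (180.17,43.97) → (150.59,69.67) → (119.80,95.79) → (87.79,122.32) → (54.56,149.27)

; LightBurn 1.5.06
; GRBL device profile, absolute coords
G21
G90
G0 X73.23 Y72.29
M3 S186
G1 X47.50 Y93.08 F2841
G1 X142.19 Y77.99
M5
G0 X137.21 Y120.67
M3 S186
G1 X120.28 Y161.53 F2841
G1 X79.42 Y178.46
G1 X38.56 Y161.53
G1 X21.63 Y120.67
G1 X38.56 Y79.81
G1 X79.42 Y62.88
G1 X120.28 Y79.81
G1 X137.21 Y120.67
M5
G0 X180.17 Y43.97
M3 S186
G1 X150.59 Y69.67 F2841
G1 X119.80 Y95.79
G1 X87.79 Y122.32
G1 X54.56 Y149.27
M5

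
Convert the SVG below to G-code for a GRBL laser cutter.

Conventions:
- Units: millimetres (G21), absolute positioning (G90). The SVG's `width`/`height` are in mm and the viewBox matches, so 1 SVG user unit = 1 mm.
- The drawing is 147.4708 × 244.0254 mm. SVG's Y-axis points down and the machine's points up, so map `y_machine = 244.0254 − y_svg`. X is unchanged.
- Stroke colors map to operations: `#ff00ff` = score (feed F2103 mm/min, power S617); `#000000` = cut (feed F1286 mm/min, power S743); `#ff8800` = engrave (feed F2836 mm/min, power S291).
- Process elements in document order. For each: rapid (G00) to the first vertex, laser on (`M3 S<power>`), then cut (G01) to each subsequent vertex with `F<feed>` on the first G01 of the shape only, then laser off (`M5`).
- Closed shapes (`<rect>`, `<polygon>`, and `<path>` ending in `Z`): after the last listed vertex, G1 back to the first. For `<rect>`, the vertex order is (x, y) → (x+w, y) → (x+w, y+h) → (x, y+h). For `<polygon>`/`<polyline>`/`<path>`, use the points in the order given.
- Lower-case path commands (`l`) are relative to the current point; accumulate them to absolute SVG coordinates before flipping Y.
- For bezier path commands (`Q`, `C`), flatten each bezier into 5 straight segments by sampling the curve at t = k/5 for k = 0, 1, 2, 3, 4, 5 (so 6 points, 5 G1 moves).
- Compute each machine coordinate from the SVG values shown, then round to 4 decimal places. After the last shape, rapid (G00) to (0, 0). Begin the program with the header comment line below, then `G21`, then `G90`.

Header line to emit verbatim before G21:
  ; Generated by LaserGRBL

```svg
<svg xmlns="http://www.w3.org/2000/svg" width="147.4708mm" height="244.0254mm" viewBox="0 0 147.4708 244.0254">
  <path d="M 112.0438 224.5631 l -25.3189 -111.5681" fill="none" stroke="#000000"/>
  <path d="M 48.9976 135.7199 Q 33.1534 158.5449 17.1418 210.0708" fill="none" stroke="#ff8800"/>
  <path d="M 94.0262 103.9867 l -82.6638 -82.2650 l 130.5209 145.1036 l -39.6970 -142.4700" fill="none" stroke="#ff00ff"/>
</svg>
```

; Generated by LaserGRBL
G21
G90
G00 X112.0438 Y19.4623
M3 S743
G01 X86.7249 Y131.0304 F1286
M5
G00 X48.9976 Y108.3055
M3 S291
G01 X42.6532 Y98.0275 F2836
G01 X36.2955 Y85.4534
G01 X29.9243 Y70.5832
G01 X23.5397 Y53.4169
G01 X17.1418 Y33.9546
M5
G00 X94.0262 Y140.0387
M3 S617
G01 X11.3624 Y222.3037 F2103
G01 X141.8833 Y77.2001
G01 X102.1863 Y219.6701
M5
G00 X0.0000 Y0.0000

Since the viewBox matches the mm dimensions, user units are millimetres directly. The only transform is the Y-flip y_m = 244.0254 − y_svg.

Shape 1 is a line segment drawn with `<path>`. Its stroke #000000 means cut at S743, F1286. After flipping Y the toolpath is (112.0438,19.4623) → (86.7249,131.0304).

Shape 2 is a quadratic bezier drawn with `<path>`. Its stroke #ff8800 means engrave at S291, F2836. After flipping Y the toolpath is (48.9976,108.3055) → (42.6532,98.0275) → (36.2955,85.4534) → (29.9243,70.5832) → (23.5397,53.4169) → (17.1418,33.9546).

Shape 3 is a open polyline drawn with `<path>`. Its stroke #ff00ff means score at S617, F2103. After flipping Y the toolpath is (94.0262,140.0387) → (11.3624,222.3037) → (141.8833,77.2001) → (102.1863,219.6701).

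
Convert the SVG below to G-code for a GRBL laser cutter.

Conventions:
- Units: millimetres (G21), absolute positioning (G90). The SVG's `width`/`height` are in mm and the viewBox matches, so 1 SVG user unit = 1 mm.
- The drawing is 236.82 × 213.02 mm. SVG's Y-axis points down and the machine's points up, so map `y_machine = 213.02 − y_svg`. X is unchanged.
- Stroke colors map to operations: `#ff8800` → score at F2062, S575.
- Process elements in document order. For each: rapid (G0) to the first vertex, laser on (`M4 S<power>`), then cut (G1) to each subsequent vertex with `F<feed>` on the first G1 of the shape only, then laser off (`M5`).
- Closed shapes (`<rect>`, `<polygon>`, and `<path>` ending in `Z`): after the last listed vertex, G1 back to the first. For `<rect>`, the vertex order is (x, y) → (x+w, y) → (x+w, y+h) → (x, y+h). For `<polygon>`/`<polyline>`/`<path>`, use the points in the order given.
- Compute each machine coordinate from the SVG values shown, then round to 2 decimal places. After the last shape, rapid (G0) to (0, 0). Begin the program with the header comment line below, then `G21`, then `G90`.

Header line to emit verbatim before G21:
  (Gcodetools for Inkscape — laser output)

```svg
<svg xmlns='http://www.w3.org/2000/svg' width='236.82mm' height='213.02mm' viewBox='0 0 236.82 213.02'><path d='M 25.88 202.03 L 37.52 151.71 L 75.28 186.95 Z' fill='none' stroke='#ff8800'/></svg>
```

(Gcodetools for Inkscape — laser output)
G21
G90
G0 X25.88 Y10.99
M4 S575
G1 X37.52 Y61.31 F2062
G1 X75.28 Y26.07
G1 X25.88 Y10.99
M5
G0 X0.00 Y0.00

1 u = 1 mm; y_m = 213.02 − y.

[1] `<path>` regular polygon, #ff8800→score S575 F2062: (25.88,10.99) → (37.52,61.31) → (75.28,26.07) → (25.88,10.99) (closed)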